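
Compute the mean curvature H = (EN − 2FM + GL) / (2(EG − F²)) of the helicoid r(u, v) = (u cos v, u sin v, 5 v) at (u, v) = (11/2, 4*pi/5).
H = 0

With E = 1, F = 0, G = u^2 + 25, L = 0, M = -5/sqrt(u^2 + 25), N = 0, assemble
  H = (EN − 2FM + GL) / (2(EG − F²)) = 0.
At (u, v) = (11/2, 4*pi/5): H = 0.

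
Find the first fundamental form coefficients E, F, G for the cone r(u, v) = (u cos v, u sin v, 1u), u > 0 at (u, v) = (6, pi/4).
E = 2;  F = 0;  G = 36

Partials: r_u = (cos(v), sin(v), 1), r_v = (-u*sin(v), u*cos(v), 0). As functions of (u, v):
  E = r_u · r_u = 2,
  F = r_u · r_v = 0,
  G = r_v · r_v = u^2.
Evaluating at (u, v) = (6, pi/4): E = 2, F = 0, G = 36.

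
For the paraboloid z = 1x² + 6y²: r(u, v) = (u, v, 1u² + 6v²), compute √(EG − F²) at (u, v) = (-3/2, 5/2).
√(EG − F²)|_{(-3/2, 5/2)} = sqrt(910)

E = 4*u^2 + 1, F = 24*u*v, G = 144*v^2 + 1; EG − F² = 4*u^2 + 144*v^2 + 1; √(EG − F²) = sqrt(4*u^2 + 144*v^2 + 1). At the given point: sqrt(910).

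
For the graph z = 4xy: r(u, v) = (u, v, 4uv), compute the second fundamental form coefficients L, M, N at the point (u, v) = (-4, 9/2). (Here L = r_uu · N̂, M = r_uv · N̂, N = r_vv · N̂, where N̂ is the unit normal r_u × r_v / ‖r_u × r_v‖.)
L = 0;  M = 4*sqrt(581)/581;  N = 0

Compute the unit normal N̂(u, v) = (-4*v/sqrt(16*u^2 + 16*v^2 + 1), -4*u/sqrt(16*u^2 + 16*v^2 + 1), 1/sqrt(16*u^2 + 16*v^2 + 1)), and the second partials r_uu, r_uv, r_vv. Take dot products:
  L(u, v) = r_uu · N̂ = 0,
  M(u, v) = r_uv · N̂ = 4/sqrt(16*u^2 + 16*v^2 + 1),
  N(u, v) = r_vv · N̂ = 0.
Evaluating at (u, v) = (-4, 9/2):
  L = 0, M = 4*sqrt(581)/581, N = 0.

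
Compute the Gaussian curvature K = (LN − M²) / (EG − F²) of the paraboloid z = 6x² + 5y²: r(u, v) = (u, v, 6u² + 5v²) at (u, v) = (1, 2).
K = 24/59405

Coefficients of the first fundamental form: E = 144*u^2 + 1, F = 120*u*v, G = 100*v^2 + 1.
Coefficients of the second fundamental form: L = 12/sqrt(144*u^2 + 100*v^2 + 1), M = 0, N = 10/sqrt(144*u^2 + 100*v^2 + 1).
Assemble K = (LN − M²)/(EG − F²) = 120/(20736*u^4 + 28800*u^2*v^2 + 288*u^2 + 10000*v^4 + 200*v^2 + 1). At (u, v) = (1, 2): K = 24/59405.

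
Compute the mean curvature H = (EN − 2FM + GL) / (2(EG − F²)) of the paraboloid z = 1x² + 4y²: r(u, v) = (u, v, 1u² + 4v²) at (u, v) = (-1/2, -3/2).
H = 153*sqrt(146)/21316

With E = 4*u^2 + 1, F = 16*u*v, G = 64*v^2 + 1, L = 2/sqrt(4*u^2 + 64*v^2 + 1), M = 0, N = 8/sqrt(4*u^2 + 64*v^2 + 1), assemble
  H = (EN − 2FM + GL) / (2(EG − F²)) = (16*u^2 + 64*v^2 + 5)/(4*u^2 + 64*v^2 + 1)^(3/2).
At (u, v) = (-1/2, -3/2): H = 153*sqrt(146)/21316.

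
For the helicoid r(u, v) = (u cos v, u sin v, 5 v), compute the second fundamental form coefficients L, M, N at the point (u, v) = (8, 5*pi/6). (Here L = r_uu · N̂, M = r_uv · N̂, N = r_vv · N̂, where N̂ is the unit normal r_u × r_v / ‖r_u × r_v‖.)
L = 0;  M = -5*sqrt(89)/89;  N = 0

Compute the unit normal N̂(u, v) = (5*sin(v)/sqrt(u^2 + 25), -5*cos(v)/sqrt(u^2 + 25), u/sqrt(u^2 + 25)), and the second partials r_uu, r_uv, r_vv. Take dot products:
  L(u, v) = r_uu · N̂ = 0,
  M(u, v) = r_uv · N̂ = -5/sqrt(u^2 + 25),
  N(u, v) = r_vv · N̂ = 0.
Evaluating at (u, v) = (8, 5*pi/6):
  L = 0, M = -5*sqrt(89)/89, N = 0.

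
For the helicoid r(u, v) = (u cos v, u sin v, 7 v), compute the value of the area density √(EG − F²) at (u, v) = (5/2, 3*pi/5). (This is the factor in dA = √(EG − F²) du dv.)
√(EG − F²)|_{(5/2, 3*pi/5)} = sqrt(221)/2

E = 1, F = 0, G = u^2 + 49, so EG − F² = u^2 + 49. Taking the positive square root: √(EG − F²) = sqrt(u^2 + 49). At (u, v) = (5/2, 3*pi/5): sqrt(221)/2.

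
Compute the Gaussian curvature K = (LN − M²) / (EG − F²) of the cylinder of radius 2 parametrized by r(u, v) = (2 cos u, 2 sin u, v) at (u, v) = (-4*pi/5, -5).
K = 0

Coefficients of the first fundamental form: E = 4, F = 0, G = 1.
Coefficients of the second fundamental form: L = -2, M = 0, N = 0.
Assemble K = (LN − M²)/(EG − F²) = 0. At (u, v) = (-4*pi/5, -5): K = 0.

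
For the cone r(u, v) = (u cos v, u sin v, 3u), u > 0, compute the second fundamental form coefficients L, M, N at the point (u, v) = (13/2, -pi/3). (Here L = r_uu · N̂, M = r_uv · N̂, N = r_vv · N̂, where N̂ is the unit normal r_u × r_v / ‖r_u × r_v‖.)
L = 0;  M = 0;  N = 39*sqrt(10)/20

Compute the unit normal N̂(u, v) = (-3*sqrt(10)*u*cos(v)/(10*Abs(u)), -3*sqrt(10)*u*sin(v)/(10*Abs(u)), sqrt(10)*u/(10*Abs(u))), and the second partials r_uu, r_uv, r_vv. Take dot products:
  L(u, v) = r_uu · N̂ = 0,
  M(u, v) = r_uv · N̂ = 0,
  N(u, v) = r_vv · N̂ = 3*sqrt(10)*u^2/(10*Abs(u)).
Evaluating at (u, v) = (13/2, -pi/3):
  L = 0, M = 0, N = 39*sqrt(10)/20.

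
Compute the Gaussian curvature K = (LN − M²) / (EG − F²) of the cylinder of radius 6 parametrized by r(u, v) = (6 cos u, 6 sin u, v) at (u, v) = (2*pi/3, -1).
K = 0

Coefficients of the first fundamental form: E = 36, F = 0, G = 1.
Coefficients of the second fundamental form: L = -6, M = 0, N = 0.
Assemble K = (LN − M²)/(EG − F²) = 0. At (u, v) = (2*pi/3, -1): K = 0.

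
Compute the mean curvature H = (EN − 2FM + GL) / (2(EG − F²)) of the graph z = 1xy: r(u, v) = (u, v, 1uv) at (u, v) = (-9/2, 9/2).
H = 81*sqrt(166)/13778

With E = v^2 + 1, F = u*v, G = u^2 + 1, L = 0, M = 1/sqrt(u^2 + v^2 + 1), N = 0, assemble
  H = (EN − 2FM + GL) / (2(EG − F²)) = -u*v/(u^2 + v^2 + 1)^(3/2).
At (u, v) = (-9/2, 9/2): H = 81*sqrt(166)/13778.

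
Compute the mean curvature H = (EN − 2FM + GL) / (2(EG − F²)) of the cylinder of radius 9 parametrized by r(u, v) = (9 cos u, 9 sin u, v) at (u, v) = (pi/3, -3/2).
H = -1/18

With E = 81, F = 0, G = 1, L = -9, M = 0, N = 0, assemble
  H = (EN − 2FM + GL) / (2(EG − F²)) = -1/18.
At (u, v) = (pi/3, -3/2): H = -1/18.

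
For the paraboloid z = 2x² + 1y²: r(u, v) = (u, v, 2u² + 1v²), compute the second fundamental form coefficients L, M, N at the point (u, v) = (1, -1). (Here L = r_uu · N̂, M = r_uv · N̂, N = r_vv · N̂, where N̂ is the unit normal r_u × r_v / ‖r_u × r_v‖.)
L = 4*sqrt(21)/21;  M = 0;  N = 2*sqrt(21)/21

Compute the unit normal N̂(u, v) = (-4*u/sqrt(16*u^2 + 4*v^2 + 1), -2*v/sqrt(16*u^2 + 4*v^2 + 1), 1/sqrt(16*u^2 + 4*v^2 + 1)), and the second partials r_uu, r_uv, r_vv. Take dot products:
  L(u, v) = r_uu · N̂ = 4/sqrt(16*u^2 + 4*v^2 + 1),
  M(u, v) = r_uv · N̂ = 0,
  N(u, v) = r_vv · N̂ = 2/sqrt(16*u^2 + 4*v^2 + 1).
Evaluating at (u, v) = (1, -1):
  L = 4*sqrt(21)/21, M = 0, N = 2*sqrt(21)/21.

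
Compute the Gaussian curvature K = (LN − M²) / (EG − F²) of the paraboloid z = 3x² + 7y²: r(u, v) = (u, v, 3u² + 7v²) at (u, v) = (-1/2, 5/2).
K = 84/1525225

Coefficients of the first fundamental form: E = 36*u^2 + 1, F = 84*u*v, G = 196*v^2 + 1.
Coefficients of the second fundamental form: L = 6/sqrt(36*u^2 + 196*v^2 + 1), M = 0, N = 14/sqrt(36*u^2 + 196*v^2 + 1).
Assemble K = (LN − M²)/(EG − F²) = 84/(1296*u^4 + 14112*u^2*v^2 + 72*u^2 + 38416*v^4 + 392*v^2 + 1). At (u, v) = (-1/2, 5/2): K = 84/1525225.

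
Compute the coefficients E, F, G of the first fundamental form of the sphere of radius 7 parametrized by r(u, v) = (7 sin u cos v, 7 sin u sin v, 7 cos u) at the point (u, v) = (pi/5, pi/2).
E = 49;  F = 0;  G = 245/8 - 49*sqrt(5)/8

Partials: r_u = (7*cos(u)*cos(v), 7*sin(v)*cos(u), -7*sin(u)), r_v = (-7*sin(u)*sin(v), 7*sin(u)*cos(v), 0). As functions of (u, v):
  E = r_u · r_u = 49,
  F = r_u · r_v = 0,
  G = r_v · r_v = 49*sin(u)^2.
Evaluating at (u, v) = (pi/5, pi/2): E = 49, F = 0, G = 245/8 - 49*sqrt(5)/8.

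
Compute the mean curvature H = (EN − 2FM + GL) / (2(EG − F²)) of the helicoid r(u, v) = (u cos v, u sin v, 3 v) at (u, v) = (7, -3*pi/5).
H = 0

With E = 1, F = 0, G = u^2 + 9, L = 0, M = -3/sqrt(u^2 + 9), N = 0, assemble
  H = (EN − 2FM + GL) / (2(EG − F²)) = 0.
At (u, v) = (7, -3*pi/5): H = 0.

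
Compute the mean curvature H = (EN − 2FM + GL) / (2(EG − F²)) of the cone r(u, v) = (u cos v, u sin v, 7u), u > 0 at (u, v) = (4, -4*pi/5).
H = 7*sqrt(2)/80

With E = 50, F = 0, G = u^2, L = 0, M = 0, N = 7*sqrt(2)*u^2/(10*Abs(u)), assemble
  H = (EN − 2FM + GL) / (2(EG − F²)) = 7*sqrt(2)/(20*Abs(u)).
At (u, v) = (4, -4*pi/5): H = 7*sqrt(2)/80.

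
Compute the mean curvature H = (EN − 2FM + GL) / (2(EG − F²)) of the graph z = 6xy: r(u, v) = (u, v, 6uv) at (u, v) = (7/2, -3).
H = 567*sqrt(766)/146689

With E = 36*v^2 + 1, F = 36*u*v, G = 36*u^2 + 1, L = 0, M = 6/sqrt(36*u^2 + 36*v^2 + 1), N = 0, assemble
  H = (EN − 2FM + GL) / (2(EG − F²)) = -216*u*v/(36*u^2 + 36*v^2 + 1)^(3/2).
At (u, v) = (7/2, -3): H = 567*sqrt(766)/146689.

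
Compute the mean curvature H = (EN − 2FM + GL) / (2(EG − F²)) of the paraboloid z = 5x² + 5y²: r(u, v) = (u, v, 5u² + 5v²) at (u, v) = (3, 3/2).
H = 5635*sqrt(1126)/1267876

With E = 100*u^2 + 1, F = 100*u*v, G = 100*v^2 + 1, L = 10/sqrt(100*u^2 + 100*v^2 + 1), M = 0, N = 10/sqrt(100*u^2 + 100*v^2 + 1), assemble
  H = (EN − 2FM + GL) / (2(EG − F²)) = 10*(50*u^2 + 50*v^2 + 1)/(100*u^2 + 100*v^2 + 1)^(3/2).
At (u, v) = (3, 3/2): H = 5635*sqrt(1126)/1267876.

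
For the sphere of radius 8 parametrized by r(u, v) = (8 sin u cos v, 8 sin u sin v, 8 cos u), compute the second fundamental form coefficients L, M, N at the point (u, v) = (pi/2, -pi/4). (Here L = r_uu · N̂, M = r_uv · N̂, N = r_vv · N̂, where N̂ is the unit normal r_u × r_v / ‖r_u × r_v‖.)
L = -8;  M = 0;  N = -8

Compute the unit normal N̂(u, v) = (sin(u)^2*cos(v)/Abs(sin(u)), sin(u)^2*sin(v)/Abs(sin(u)), sin(2*u)/(2*Abs(sin(u)))), and the second partials r_uu, r_uv, r_vv. Take dot products:
  L(u, v) = r_uu · N̂ = -8*sin(u)/Abs(sin(u)),
  M(u, v) = r_uv · N̂ = 0,
  N(u, v) = r_vv · N̂ = -8*sin(u)^3/Abs(sin(u)).
Evaluating at (u, v) = (pi/2, -pi/4):
  L = -8, M = 0, N = -8.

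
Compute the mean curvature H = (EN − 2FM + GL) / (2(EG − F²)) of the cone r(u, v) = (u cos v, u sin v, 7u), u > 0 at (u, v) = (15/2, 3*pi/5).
H = 7*sqrt(2)/150

With E = 50, F = 0, G = u^2, L = 0, M = 0, N = 7*sqrt(2)*u^2/(10*Abs(u)), assemble
  H = (EN − 2FM + GL) / (2(EG − F²)) = 7*sqrt(2)/(20*Abs(u)).
At (u, v) = (15/2, 3*pi/5): H = 7*sqrt(2)/150.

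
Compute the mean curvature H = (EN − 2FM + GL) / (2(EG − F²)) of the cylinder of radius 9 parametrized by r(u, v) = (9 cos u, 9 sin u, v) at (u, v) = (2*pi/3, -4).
H = -1/18

With E = 81, F = 0, G = 1, L = -9, M = 0, N = 0, assemble
  H = (EN − 2FM + GL) / (2(EG − F²)) = -1/18.
At (u, v) = (2*pi/3, -4): H = -1/18.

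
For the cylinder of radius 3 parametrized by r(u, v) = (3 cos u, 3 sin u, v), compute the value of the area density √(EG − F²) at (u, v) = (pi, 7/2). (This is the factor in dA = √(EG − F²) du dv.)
√(EG − F²)|_{(pi, 7/2)} = 3

E = 9, F = 0, G = 1, so EG − F² = 9. Taking the positive square root: √(EG − F²) = 3. At (u, v) = (pi, 7/2): 3.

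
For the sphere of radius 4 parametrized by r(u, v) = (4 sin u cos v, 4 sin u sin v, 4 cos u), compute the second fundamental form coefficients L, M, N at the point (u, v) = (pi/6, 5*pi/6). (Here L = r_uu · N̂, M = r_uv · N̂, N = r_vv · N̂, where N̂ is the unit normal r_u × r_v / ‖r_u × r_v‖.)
L = -4;  M = 0;  N = -1

Compute the unit normal N̂(u, v) = (sin(u)^2*cos(v)/Abs(sin(u)), sin(u)^2*sin(v)/Abs(sin(u)), sin(2*u)/(2*Abs(sin(u)))), and the second partials r_uu, r_uv, r_vv. Take dot products:
  L(u, v) = r_uu · N̂ = -4*sin(u)/Abs(sin(u)),
  M(u, v) = r_uv · N̂ = 0,
  N(u, v) = r_vv · N̂ = -4*sin(u)^3/Abs(sin(u)).
Evaluating at (u, v) = (pi/6, 5*pi/6):
  L = -4, M = 0, N = -1.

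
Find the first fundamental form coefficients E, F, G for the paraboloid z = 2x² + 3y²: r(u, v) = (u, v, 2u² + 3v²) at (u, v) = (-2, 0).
E = 65;  F = 0;  G = 1

Partials: r_u = (1, 0, 4*u), r_v = (0, 1, 6*v). As functions of (u, v):
  E = r_u · r_u = 16*u^2 + 1,
  F = r_u · r_v = 24*u*v,
  G = r_v · r_v = 36*v^2 + 1.
Evaluating at (u, v) = (-2, 0): E = 65, F = 0, G = 1.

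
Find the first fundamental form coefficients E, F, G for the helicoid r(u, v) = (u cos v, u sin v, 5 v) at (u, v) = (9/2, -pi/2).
E = 1;  F = 0;  G = 181/4

Partials: r_u = (cos(v), sin(v), 0), r_v = (-u*sin(v), u*cos(v), 5). As functions of (u, v):
  E = r_u · r_u = 1,
  F = r_u · r_v = 0,
  G = r_v · r_v = u^2 + 25.
Evaluating at (u, v) = (9/2, -pi/2): E = 1, F = 0, G = 181/4.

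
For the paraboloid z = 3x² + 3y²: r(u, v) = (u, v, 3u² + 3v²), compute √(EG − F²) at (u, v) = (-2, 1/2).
√(EG − F²)|_{(-2, 1/2)} = sqrt(154)

E = 36*u^2 + 1, F = 36*u*v, G = 36*v^2 + 1; EG − F² = 36*u^2 + 36*v^2 + 1; √(EG − F²) = sqrt(36*u^2 + 36*v^2 + 1). At the given point: sqrt(154).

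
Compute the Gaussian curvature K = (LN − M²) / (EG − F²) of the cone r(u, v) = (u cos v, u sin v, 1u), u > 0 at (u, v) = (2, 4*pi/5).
K = 0

Coefficients of the first fundamental form: E = 2, F = 0, G = u^2.
Coefficients of the second fundamental form: L = 0, M = 0, N = sqrt(2)*u^2/(2*Abs(u)).
Assemble K = (LN − M²)/(EG − F²) = 0. At (u, v) = (2, 4*pi/5): K = 0.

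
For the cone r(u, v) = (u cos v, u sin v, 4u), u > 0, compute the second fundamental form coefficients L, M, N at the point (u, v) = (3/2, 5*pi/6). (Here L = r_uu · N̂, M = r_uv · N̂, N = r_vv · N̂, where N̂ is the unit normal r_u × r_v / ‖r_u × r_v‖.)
L = 0;  M = 0;  N = 6*sqrt(17)/17

Compute the unit normal N̂(u, v) = (-4*sqrt(17)*u*cos(v)/(17*Abs(u)), -4*sqrt(17)*u*sin(v)/(17*Abs(u)), sqrt(17)*u/(17*Abs(u))), and the second partials r_uu, r_uv, r_vv. Take dot products:
  L(u, v) = r_uu · N̂ = 0,
  M(u, v) = r_uv · N̂ = 0,
  N(u, v) = r_vv · N̂ = 4*sqrt(17)*u^2/(17*Abs(u)).
Evaluating at (u, v) = (3/2, 5*pi/6):
  L = 0, M = 0, N = 6*sqrt(17)/17.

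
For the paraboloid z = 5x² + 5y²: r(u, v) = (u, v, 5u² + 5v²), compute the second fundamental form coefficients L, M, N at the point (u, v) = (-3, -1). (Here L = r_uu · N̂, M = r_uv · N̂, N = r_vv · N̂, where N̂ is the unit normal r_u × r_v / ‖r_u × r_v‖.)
L = 10*sqrt(1001)/1001;  M = 0;  N = 10*sqrt(1001)/1001

Compute the unit normal N̂(u, v) = (-10*u/sqrt(100*u^2 + 100*v^2 + 1), -10*v/sqrt(100*u^2 + 100*v^2 + 1), 1/sqrt(100*u^2 + 100*v^2 + 1)), and the second partials r_uu, r_uv, r_vv. Take dot products:
  L(u, v) = r_uu · N̂ = 10/sqrt(100*u^2 + 100*v^2 + 1),
  M(u, v) = r_uv · N̂ = 0,
  N(u, v) = r_vv · N̂ = 10/sqrt(100*u^2 + 100*v^2 + 1).
Evaluating at (u, v) = (-3, -1):
  L = 10*sqrt(1001)/1001, M = 0, N = 10*sqrt(1001)/1001.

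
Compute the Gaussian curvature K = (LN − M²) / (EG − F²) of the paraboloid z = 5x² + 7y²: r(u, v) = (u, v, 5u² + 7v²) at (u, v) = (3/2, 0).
K = 35/12769

Coefficients of the first fundamental form: E = 100*u^2 + 1, F = 140*u*v, G = 196*v^2 + 1.
Coefficients of the second fundamental form: L = 10/sqrt(100*u^2 + 196*v^2 + 1), M = 0, N = 14/sqrt(100*u^2 + 196*v^2 + 1).
Assemble K = (LN − M²)/(EG − F²) = 140/(10000*u^4 + 39200*u^2*v^2 + 200*u^2 + 38416*v^4 + 392*v^2 + 1). At (u, v) = (3/2, 0): K = 35/12769.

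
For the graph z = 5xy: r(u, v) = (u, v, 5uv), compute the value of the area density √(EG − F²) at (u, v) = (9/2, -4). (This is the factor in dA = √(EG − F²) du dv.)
√(EG − F²)|_{(9/2, -4)} = sqrt(3629)/2

E = 25*v^2 + 1, F = 25*u*v, G = 25*u^2 + 1, so EG − F² = 25*u^2 + 25*v^2 + 1. Taking the positive square root: √(EG − F²) = sqrt(25*u^2 + 25*v^2 + 1). At (u, v) = (9/2, -4): sqrt(3629)/2.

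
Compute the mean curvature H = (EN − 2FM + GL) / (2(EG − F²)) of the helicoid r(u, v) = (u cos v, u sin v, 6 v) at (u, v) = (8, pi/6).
H = 0

With E = 1, F = 0, G = u^2 + 36, L = 0, M = -6/sqrt(u^2 + 36), N = 0, assemble
  H = (EN − 2FM + GL) / (2(EG − F²)) = 0.
At (u, v) = (8, pi/6): H = 0.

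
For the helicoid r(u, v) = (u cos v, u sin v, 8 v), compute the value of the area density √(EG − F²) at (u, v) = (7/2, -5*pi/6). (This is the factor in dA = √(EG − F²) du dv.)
√(EG − F²)|_{(7/2, -5*pi/6)} = sqrt(305)/2

E = 1, F = 0, G = u^2 + 64, so EG − F² = u^2 + 64. Taking the positive square root: √(EG − F²) = sqrt(u^2 + 64). At (u, v) = (7/2, -5*pi/6): sqrt(305)/2.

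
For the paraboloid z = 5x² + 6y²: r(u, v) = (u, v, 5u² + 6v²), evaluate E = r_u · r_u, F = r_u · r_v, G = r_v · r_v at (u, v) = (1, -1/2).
E = 101;  F = -60;  G = 37

Partials: r_u = (1, 0, 10*u), r_v = (0, 1, 12*v). As functions of (u, v):
  E = r_u · r_u = 100*u^2 + 1,
  F = r_u · r_v = 120*u*v,
  G = r_v · r_v = 144*v^2 + 1.
Evaluating at (u, v) = (1, -1/2): E = 101, F = -60, G = 37.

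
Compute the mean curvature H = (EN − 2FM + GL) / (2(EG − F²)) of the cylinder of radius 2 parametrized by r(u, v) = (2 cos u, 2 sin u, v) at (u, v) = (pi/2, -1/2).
H = -1/4

With E = 4, F = 0, G = 1, L = -2, M = 0, N = 0, assemble
  H = (EN − 2FM + GL) / (2(EG − F²)) = -1/4.
At (u, v) = (pi/2, -1/2): H = -1/4.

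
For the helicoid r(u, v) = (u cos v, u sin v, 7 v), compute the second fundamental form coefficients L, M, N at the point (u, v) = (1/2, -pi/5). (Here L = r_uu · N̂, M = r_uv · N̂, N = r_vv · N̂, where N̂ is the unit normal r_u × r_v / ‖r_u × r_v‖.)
L = 0;  M = -14*sqrt(197)/197;  N = 0

Compute the unit normal N̂(u, v) = (7*sin(v)/sqrt(u^2 + 49), -7*cos(v)/sqrt(u^2 + 49), u/sqrt(u^2 + 49)), and the second partials r_uu, r_uv, r_vv. Take dot products:
  L(u, v) = r_uu · N̂ = 0,
  M(u, v) = r_uv · N̂ = -7/sqrt(u^2 + 49),
  N(u, v) = r_vv · N̂ = 0.
Evaluating at (u, v) = (1/2, -pi/5):
  L = 0, M = -14*sqrt(197)/197, N = 0.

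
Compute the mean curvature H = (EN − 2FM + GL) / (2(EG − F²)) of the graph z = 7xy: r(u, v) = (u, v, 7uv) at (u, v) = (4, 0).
H = 0

With E = 49*v^2 + 1, F = 49*u*v, G = 49*u^2 + 1, L = 0, M = 7/sqrt(49*u^2 + 49*v^2 + 1), N = 0, assemble
  H = (EN − 2FM + GL) / (2(EG − F²)) = -343*u*v/(49*u^2 + 49*v^2 + 1)^(3/2).
At (u, v) = (4, 0): H = 0.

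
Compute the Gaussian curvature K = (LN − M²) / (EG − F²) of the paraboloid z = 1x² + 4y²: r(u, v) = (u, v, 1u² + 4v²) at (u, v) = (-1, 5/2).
K = 16/164025

Coefficients of the first fundamental form: E = 4*u^2 + 1, F = 16*u*v, G = 64*v^2 + 1.
Coefficients of the second fundamental form: L = 2/sqrt(4*u^2 + 64*v^2 + 1), M = 0, N = 8/sqrt(4*u^2 + 64*v^2 + 1).
Assemble K = (LN − M²)/(EG − F²) = 16/(16*u^4 + 512*u^2*v^2 + 8*u^2 + 4096*v^4 + 128*v^2 + 1). At (u, v) = (-1, 5/2): K = 16/164025.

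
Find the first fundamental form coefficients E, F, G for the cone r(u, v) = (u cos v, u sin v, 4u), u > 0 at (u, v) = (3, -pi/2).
E = 17;  F = 0;  G = 9

Partials: r_u = (cos(v), sin(v), 4), r_v = (-u*sin(v), u*cos(v), 0). As functions of (u, v):
  E = r_u · r_u = 17,
  F = r_u · r_v = 0,
  G = r_v · r_v = u^2.
Evaluating at (u, v) = (3, -pi/2): E = 17, F = 0, G = 9.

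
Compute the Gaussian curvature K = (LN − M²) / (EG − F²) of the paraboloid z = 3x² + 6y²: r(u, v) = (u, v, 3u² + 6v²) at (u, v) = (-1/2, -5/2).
K = 18/207025

Coefficients of the first fundamental form: E = 36*u^2 + 1, F = 72*u*v, G = 144*v^2 + 1.
Coefficients of the second fundamental form: L = 6/sqrt(36*u^2 + 144*v^2 + 1), M = 0, N = 12/sqrt(36*u^2 + 144*v^2 + 1).
Assemble K = (LN − M²)/(EG − F²) = 72/(1296*u^4 + 10368*u^2*v^2 + 72*u^2 + 20736*v^4 + 288*v^2 + 1). At (u, v) = (-1/2, -5/2): K = 18/207025.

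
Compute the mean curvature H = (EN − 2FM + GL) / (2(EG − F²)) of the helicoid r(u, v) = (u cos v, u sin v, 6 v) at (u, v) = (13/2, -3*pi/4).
H = 0

With E = 1, F = 0, G = u^2 + 36, L = 0, M = -6/sqrt(u^2 + 36), N = 0, assemble
  H = (EN − 2FM + GL) / (2(EG − F²)) = 0.
At (u, v) = (13/2, -3*pi/4): H = 0.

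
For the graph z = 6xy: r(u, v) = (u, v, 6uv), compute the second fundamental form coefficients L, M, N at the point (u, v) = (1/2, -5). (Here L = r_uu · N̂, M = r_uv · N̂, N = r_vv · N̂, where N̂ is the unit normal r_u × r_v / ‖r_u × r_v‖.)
L = 0;  M = 3*sqrt(910)/455;  N = 0

Compute the unit normal N̂(u, v) = (-6*v/sqrt(36*u^2 + 36*v^2 + 1), -6*u/sqrt(36*u^2 + 36*v^2 + 1), 1/sqrt(36*u^2 + 36*v^2 + 1)), and the second partials r_uu, r_uv, r_vv. Take dot products:
  L(u, v) = r_uu · N̂ = 0,
  M(u, v) = r_uv · N̂ = 6/sqrt(36*u^2 + 36*v^2 + 1),
  N(u, v) = r_vv · N̂ = 0.
Evaluating at (u, v) = (1/2, -5):
  L = 0, M = 3*sqrt(910)/455, N = 0.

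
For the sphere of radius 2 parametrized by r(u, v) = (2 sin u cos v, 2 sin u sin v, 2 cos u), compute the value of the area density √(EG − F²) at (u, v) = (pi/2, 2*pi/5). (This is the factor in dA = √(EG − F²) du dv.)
√(EG − F²)|_{(pi/2, 2*pi/5)} = 4

E = 4, F = 0, G = 4*sin(u)^2, so EG − F² = 16*sin(u)^2. Taking the positive square root: √(EG − F²) = 4*Abs(sin(u)). At (u, v) = (pi/2, 2*pi/5): 4.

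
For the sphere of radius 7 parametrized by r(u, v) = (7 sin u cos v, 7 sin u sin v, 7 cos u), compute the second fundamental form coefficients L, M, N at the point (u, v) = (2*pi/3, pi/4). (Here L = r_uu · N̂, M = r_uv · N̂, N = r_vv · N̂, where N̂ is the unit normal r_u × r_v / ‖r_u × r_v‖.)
L = -7;  M = 0;  N = -21/4

Compute the unit normal N̂(u, v) = (sin(u)^2*cos(v)/Abs(sin(u)), sin(u)^2*sin(v)/Abs(sin(u)), sin(2*u)/(2*Abs(sin(u)))), and the second partials r_uu, r_uv, r_vv. Take dot products:
  L(u, v) = r_uu · N̂ = -7*sin(u)/Abs(sin(u)),
  M(u, v) = r_uv · N̂ = 0,
  N(u, v) = r_vv · N̂ = -7*sin(u)^3/Abs(sin(u)).
Evaluating at (u, v) = (2*pi/3, pi/4):
  L = -7, M = 0, N = -21/4.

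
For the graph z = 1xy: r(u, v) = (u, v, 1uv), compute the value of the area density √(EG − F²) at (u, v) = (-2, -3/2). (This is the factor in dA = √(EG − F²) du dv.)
√(EG − F²)|_{(-2, -3/2)} = sqrt(29)/2

E = v^2 + 1, F = u*v, G = u^2 + 1, so EG − F² = u^2 + v^2 + 1. Taking the positive square root: √(EG − F²) = sqrt(u^2 + v^2 + 1). At (u, v) = (-2, -3/2): sqrt(29)/2.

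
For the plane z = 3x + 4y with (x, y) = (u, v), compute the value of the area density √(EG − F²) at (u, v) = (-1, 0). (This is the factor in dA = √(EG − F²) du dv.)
√(EG − F²)|_{(-1, 0)} = sqrt(26)

E = 10, F = 12, G = 17, so EG − F² = 26. Taking the positive square root: √(EG − F²) = sqrt(26). At (u, v) = (-1, 0): sqrt(26).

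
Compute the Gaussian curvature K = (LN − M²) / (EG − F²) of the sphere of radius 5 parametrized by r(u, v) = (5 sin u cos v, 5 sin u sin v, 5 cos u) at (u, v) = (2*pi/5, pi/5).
K = 1/25

Coefficients of the first fundamental form: E = 25, F = 0, G = 25*sin(u)^2.
Coefficients of the second fundamental form: L = -5*sin(u)/Abs(sin(u)), M = 0, N = -5*sin(u)^3/Abs(sin(u)).
Assemble K = (LN − M²)/(EG − F²) = 1/25. At (u, v) = (2*pi/5, pi/5): K = 1/25.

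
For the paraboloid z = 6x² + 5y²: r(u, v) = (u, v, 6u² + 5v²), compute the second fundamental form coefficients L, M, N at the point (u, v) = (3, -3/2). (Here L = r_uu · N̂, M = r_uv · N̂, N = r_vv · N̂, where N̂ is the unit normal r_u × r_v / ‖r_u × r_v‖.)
L = 6*sqrt(1522)/761;  M = 0;  N = 5*sqrt(1522)/761

Compute the unit normal N̂(u, v) = (-12*u/sqrt(144*u^2 + 100*v^2 + 1), -10*v/sqrt(144*u^2 + 100*v^2 + 1), 1/sqrt(144*u^2 + 100*v^2 + 1)), and the second partials r_uu, r_uv, r_vv. Take dot products:
  L(u, v) = r_uu · N̂ = 12/sqrt(144*u^2 + 100*v^2 + 1),
  M(u, v) = r_uv · N̂ = 0,
  N(u, v) = r_vv · N̂ = 10/sqrt(144*u^2 + 100*v^2 + 1).
Evaluating at (u, v) = (3, -3/2):
  L = 6*sqrt(1522)/761, M = 0, N = 5*sqrt(1522)/761.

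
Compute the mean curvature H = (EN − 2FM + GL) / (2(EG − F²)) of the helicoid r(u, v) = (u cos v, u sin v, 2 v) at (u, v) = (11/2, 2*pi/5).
H = 0

With E = 1, F = 0, G = u^2 + 4, L = 0, M = -2/sqrt(u^2 + 4), N = 0, assemble
  H = (EN − 2FM + GL) / (2(EG − F²)) = 0.
At (u, v) = (11/2, 2*pi/5): H = 0.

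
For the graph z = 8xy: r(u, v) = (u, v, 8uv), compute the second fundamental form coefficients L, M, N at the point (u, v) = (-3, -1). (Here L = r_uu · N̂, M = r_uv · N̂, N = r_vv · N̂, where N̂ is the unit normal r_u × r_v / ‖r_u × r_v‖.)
L = 0;  M = 8*sqrt(641)/641;  N = 0

Compute the unit normal N̂(u, v) = (-8*v/sqrt(64*u^2 + 64*v^2 + 1), -8*u/sqrt(64*u^2 + 64*v^2 + 1), 1/sqrt(64*u^2 + 64*v^2 + 1)), and the second partials r_uu, r_uv, r_vv. Take dot products:
  L(u, v) = r_uu · N̂ = 0,
  M(u, v) = r_uv · N̂ = 8/sqrt(64*u^2 + 64*v^2 + 1),
  N(u, v) = r_vv · N̂ = 0.
Evaluating at (u, v) = (-3, -1):
  L = 0, M = 8*sqrt(641)/641, N = 0.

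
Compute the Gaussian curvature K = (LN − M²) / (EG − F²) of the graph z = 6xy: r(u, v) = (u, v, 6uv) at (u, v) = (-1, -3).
K = -36/130321

Coefficients of the first fundamental form: E = 36*v^2 + 1, F = 36*u*v, G = 36*u^2 + 1.
Coefficients of the second fundamental form: L = 0, M = 6/sqrt(36*u^2 + 36*v^2 + 1), N = 0.
Assemble K = (LN − M²)/(EG − F²) = -36/(1296*u^4 + 2592*u^2*v^2 + 72*u^2 + 1296*v^4 + 72*v^2 + 1). At (u, v) = (-1, -3): K = -36/130321.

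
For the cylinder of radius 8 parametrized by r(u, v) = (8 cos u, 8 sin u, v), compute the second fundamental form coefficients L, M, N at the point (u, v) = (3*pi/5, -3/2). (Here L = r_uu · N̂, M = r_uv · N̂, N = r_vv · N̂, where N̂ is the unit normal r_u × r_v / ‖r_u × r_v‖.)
L = -8;  M = 0;  N = 0

Compute the unit normal N̂(u, v) = (cos(u), sin(u), 0), and the second partials r_uu, r_uv, r_vv. Take dot products:
  L(u, v) = r_uu · N̂ = -8,
  M(u, v) = r_uv · N̂ = 0,
  N(u, v) = r_vv · N̂ = 0.
Evaluating at (u, v) = (3*pi/5, -3/2):
  L = -8, M = 0, N = 0.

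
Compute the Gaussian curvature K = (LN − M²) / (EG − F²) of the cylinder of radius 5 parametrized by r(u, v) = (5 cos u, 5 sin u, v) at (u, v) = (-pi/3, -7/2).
K = 0

Coefficients of the first fundamental form: E = 25, F = 0, G = 1.
Coefficients of the second fundamental form: L = -5, M = 0, N = 0.
Assemble K = (LN − M²)/(EG − F²) = 0. At (u, v) = (-pi/3, -7/2): K = 0.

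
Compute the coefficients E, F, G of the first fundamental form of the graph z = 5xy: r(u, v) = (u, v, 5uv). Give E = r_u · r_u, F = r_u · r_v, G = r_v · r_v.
E = 25*v^2 + 1;  F = 25*u*v;  G = 25*u^2 + 1

Compute partials: r_u = (1, 0, 5*v), r_v = (0, 1, 5*u). Then
  E = r_u · r_u = 25*v^2 + 1,
  F = r_u · r_v = 25*u*v,
  G = r_v · r_v = 25*u^2 + 1.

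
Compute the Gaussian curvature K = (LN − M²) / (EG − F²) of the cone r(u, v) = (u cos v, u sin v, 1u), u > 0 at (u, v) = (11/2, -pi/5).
K = 0

Coefficients of the first fundamental form: E = 2, F = 0, G = u^2.
Coefficients of the second fundamental form: L = 0, M = 0, N = sqrt(2)*u^2/(2*Abs(u)).
Assemble K = (LN − M²)/(EG − F²) = 0. At (u, v) = (11/2, -pi/5): K = 0.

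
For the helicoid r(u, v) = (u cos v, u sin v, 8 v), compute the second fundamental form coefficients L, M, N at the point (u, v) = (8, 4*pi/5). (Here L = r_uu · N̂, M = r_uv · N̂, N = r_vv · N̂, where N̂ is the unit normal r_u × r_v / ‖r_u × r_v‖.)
L = 0;  M = -sqrt(2)/2;  N = 0

Compute the unit normal N̂(u, v) = (8*sin(v)/sqrt(u^2 + 64), -8*cos(v)/sqrt(u^2 + 64), u/sqrt(u^2 + 64)), and the second partials r_uu, r_uv, r_vv. Take dot products:
  L(u, v) = r_uu · N̂ = 0,
  M(u, v) = r_uv · N̂ = -8/sqrt(u^2 + 64),
  N(u, v) = r_vv · N̂ = 0.
Evaluating at (u, v) = (8, 4*pi/5):
  L = 0, M = -sqrt(2)/2, N = 0.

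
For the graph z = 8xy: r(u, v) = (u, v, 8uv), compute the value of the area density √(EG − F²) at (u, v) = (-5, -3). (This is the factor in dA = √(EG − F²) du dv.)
√(EG − F²)|_{(-5, -3)} = sqrt(2177)

E = 64*v^2 + 1, F = 64*u*v, G = 64*u^2 + 1, so EG − F² = 64*u^2 + 64*v^2 + 1. Taking the positive square root: √(EG − F²) = sqrt(64*u^2 + 64*v^2 + 1). At (u, v) = (-5, -3): sqrt(2177).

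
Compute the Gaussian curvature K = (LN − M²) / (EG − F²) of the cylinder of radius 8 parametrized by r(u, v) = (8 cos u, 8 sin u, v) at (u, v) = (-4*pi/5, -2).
K = 0

Coefficients of the first fundamental form: E = 64, F = 0, G = 1.
Coefficients of the second fundamental form: L = -8, M = 0, N = 0.
Assemble K = (LN − M²)/(EG − F²) = 0. At (u, v) = (-4*pi/5, -2): K = 0.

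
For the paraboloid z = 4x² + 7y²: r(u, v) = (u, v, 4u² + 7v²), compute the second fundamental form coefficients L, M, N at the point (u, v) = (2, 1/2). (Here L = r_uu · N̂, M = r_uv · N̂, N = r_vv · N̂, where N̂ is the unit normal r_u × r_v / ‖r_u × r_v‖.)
L = 4*sqrt(34)/51;  M = 0;  N = 7*sqrt(34)/51

Compute the unit normal N̂(u, v) = (-8*u/sqrt(64*u^2 + 196*v^2 + 1), -14*v/sqrt(64*u^2 + 196*v^2 + 1), 1/sqrt(64*u^2 + 196*v^2 + 1)), and the second partials r_uu, r_uv, r_vv. Take dot products:
  L(u, v) = r_uu · N̂ = 8/sqrt(64*u^2 + 196*v^2 + 1),
  M(u, v) = r_uv · N̂ = 0,
  N(u, v) = r_vv · N̂ = 14/sqrt(64*u^2 + 196*v^2 + 1).
Evaluating at (u, v) = (2, 1/2):
  L = 4*sqrt(34)/51, M = 0, N = 7*sqrt(34)/51.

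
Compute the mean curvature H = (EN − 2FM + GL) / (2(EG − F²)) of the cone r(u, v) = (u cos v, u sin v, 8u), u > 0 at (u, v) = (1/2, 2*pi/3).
H = 8*sqrt(65)/65

With E = 65, F = 0, G = u^2, L = 0, M = 0, N = 8*sqrt(65)*u^2/(65*Abs(u)), assemble
  H = (EN − 2FM + GL) / (2(EG − F²)) = 4*sqrt(65)/(65*Abs(u)).
At (u, v) = (1/2, 2*pi/3): H = 8*sqrt(65)/65.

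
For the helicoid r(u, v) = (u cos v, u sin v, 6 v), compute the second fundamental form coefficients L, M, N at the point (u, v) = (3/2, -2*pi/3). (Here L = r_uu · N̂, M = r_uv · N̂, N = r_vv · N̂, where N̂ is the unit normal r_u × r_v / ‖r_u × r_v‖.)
L = 0;  M = -4*sqrt(17)/17;  N = 0

Compute the unit normal N̂(u, v) = (6*sin(v)/sqrt(u^2 + 36), -6*cos(v)/sqrt(u^2 + 36), u/sqrt(u^2 + 36)), and the second partials r_uu, r_uv, r_vv. Take dot products:
  L(u, v) = r_uu · N̂ = 0,
  M(u, v) = r_uv · N̂ = -6/sqrt(u^2 + 36),
  N(u, v) = r_vv · N̂ = 0.
Evaluating at (u, v) = (3/2, -2*pi/3):
  L = 0, M = -4*sqrt(17)/17, N = 0.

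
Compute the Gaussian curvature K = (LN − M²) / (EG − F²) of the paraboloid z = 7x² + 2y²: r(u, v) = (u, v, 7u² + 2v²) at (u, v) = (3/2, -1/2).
K = 14/49729

Coefficients of the first fundamental form: E = 196*u^2 + 1, F = 56*u*v, G = 16*v^2 + 1.
Coefficients of the second fundamental form: L = 14/sqrt(196*u^2 + 16*v^2 + 1), M = 0, N = 4/sqrt(196*u^2 + 16*v^2 + 1).
Assemble K = (LN − M²)/(EG − F²) = 56/(38416*u^4 + 6272*u^2*v^2 + 392*u^2 + 256*v^4 + 32*v^2 + 1). At (u, v) = (3/2, -1/2): K = 14/49729.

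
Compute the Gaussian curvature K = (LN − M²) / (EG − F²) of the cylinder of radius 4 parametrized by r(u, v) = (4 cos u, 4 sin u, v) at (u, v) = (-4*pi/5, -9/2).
K = 0

Coefficients of the first fundamental form: E = 16, F = 0, G = 1.
Coefficients of the second fundamental form: L = -4, M = 0, N = 0.
Assemble K = (LN − M²)/(EG − F²) = 0. At (u, v) = (-4*pi/5, -9/2): K = 0.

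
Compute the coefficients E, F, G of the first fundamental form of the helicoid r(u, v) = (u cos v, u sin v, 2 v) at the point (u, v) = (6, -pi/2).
E = 1;  F = 0;  G = 40

Partials: r_u = (cos(v), sin(v), 0), r_v = (-u*sin(v), u*cos(v), 2). As functions of (u, v):
  E = r_u · r_u = 1,
  F = r_u · r_v = 0,
  G = r_v · r_v = u^2 + 4.
Evaluating at (u, v) = (6, -pi/2): E = 1, F = 0, G = 40.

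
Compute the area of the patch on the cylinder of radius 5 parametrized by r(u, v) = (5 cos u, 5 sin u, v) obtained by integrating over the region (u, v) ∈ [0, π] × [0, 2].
Area = 10*pi

Area = ∫∫ √(EG − F²) du dv with √(EG − F²) = 5. Integrating over [0, π] × [0, 2] gives 10*pi.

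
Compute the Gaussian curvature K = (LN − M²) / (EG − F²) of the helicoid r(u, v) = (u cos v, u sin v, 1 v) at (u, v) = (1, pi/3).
K = -1/4

Coefficients of the first fundamental form: E = 1, F = 0, G = u^2 + 1.
Coefficients of the second fundamental form: L = 0, M = -1/sqrt(u^2 + 1), N = 0.
Assemble K = (LN − M²)/(EG − F²) = -1/(u^2 + 1)^2. At (u, v) = (1, pi/3): K = -1/4.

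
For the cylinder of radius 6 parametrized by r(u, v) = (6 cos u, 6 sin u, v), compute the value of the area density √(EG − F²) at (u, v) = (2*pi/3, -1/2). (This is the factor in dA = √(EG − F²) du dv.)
√(EG − F²)|_{(2*pi/3, -1/2)} = 6

E = 36, F = 0, G = 1, so EG − F² = 36. Taking the positive square root: √(EG − F²) = 6. At (u, v) = (2*pi/3, -1/2): 6.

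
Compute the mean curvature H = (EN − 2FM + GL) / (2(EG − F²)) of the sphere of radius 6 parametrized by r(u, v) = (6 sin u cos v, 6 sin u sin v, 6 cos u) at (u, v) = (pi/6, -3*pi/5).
H = -1/6

With E = 36, F = 0, G = 36*sin(u)^2, L = -6*sin(u)/Abs(sin(u)), M = 0, N = -6*sin(u)^3/Abs(sin(u)), assemble
  H = (EN − 2FM + GL) / (2(EG − F²)) = -sin(u)/(6*Abs(sin(u))).
At (u, v) = (pi/6, -3*pi/5): H = -1/6.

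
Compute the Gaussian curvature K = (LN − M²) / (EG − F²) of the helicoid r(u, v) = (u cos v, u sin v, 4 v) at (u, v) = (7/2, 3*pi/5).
K = -256/12769

Coefficients of the first fundamental form: E = 1, F = 0, G = u^2 + 16.
Coefficients of the second fundamental form: L = 0, M = -4/sqrt(u^2 + 16), N = 0.
Assemble K = (LN − M²)/(EG − F²) = -16/(u^2 + 16)^2. At (u, v) = (7/2, 3*pi/5): K = -256/12769.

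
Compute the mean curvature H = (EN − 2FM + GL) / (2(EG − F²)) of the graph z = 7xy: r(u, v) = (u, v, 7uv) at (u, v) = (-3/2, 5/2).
H = 1029*sqrt(1670)/278890

With E = 49*v^2 + 1, F = 49*u*v, G = 49*u^2 + 1, L = 0, M = 7/sqrt(49*u^2 + 49*v^2 + 1), N = 0, assemble
  H = (EN − 2FM + GL) / (2(EG − F²)) = -343*u*v/(49*u^2 + 49*v^2 + 1)^(3/2).
At (u, v) = (-3/2, 5/2): H = 1029*sqrt(1670)/278890.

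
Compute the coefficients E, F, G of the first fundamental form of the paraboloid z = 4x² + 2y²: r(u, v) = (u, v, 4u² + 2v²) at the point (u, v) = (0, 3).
E = 1;  F = 0;  G = 145

Partials: r_u = (1, 0, 8*u), r_v = (0, 1, 4*v). As functions of (u, v):
  E = r_u · r_u = 64*u^2 + 1,
  F = r_u · r_v = 32*u*v,
  G = r_v · r_v = 16*v^2 + 1.
Evaluating at (u, v) = (0, 3): E = 1, F = 0, G = 145.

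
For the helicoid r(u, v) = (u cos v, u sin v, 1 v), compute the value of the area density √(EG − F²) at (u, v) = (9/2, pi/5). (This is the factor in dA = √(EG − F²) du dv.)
√(EG − F²)|_{(9/2, pi/5)} = sqrt(85)/2

E = 1, F = 0, G = u^2 + 1, so EG − F² = u^2 + 1. Taking the positive square root: √(EG − F²) = sqrt(u^2 + 1). At (u, v) = (9/2, pi/5): sqrt(85)/2.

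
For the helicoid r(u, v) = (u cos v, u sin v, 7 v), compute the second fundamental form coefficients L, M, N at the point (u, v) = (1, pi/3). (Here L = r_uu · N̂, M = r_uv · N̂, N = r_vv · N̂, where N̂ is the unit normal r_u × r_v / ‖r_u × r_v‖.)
L = 0;  M = -7*sqrt(2)/10;  N = 0

Compute the unit normal N̂(u, v) = (7*sin(v)/sqrt(u^2 + 49), -7*cos(v)/sqrt(u^2 + 49), u/sqrt(u^2 + 49)), and the second partials r_uu, r_uv, r_vv. Take dot products:
  L(u, v) = r_uu · N̂ = 0,
  M(u, v) = r_uv · N̂ = -7/sqrt(u^2 + 49),
  N(u, v) = r_vv · N̂ = 0.
Evaluating at (u, v) = (1, pi/3):
  L = 0, M = -7*sqrt(2)/10, N = 0.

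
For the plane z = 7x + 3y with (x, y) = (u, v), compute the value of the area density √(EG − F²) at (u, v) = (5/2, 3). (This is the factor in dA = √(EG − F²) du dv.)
√(EG − F²)|_{(5/2, 3)} = sqrt(59)

E = 50, F = 21, G = 10, so EG − F² = 59. Taking the positive square root: √(EG − F²) = sqrt(59). At (u, v) = (5/2, 3): sqrt(59).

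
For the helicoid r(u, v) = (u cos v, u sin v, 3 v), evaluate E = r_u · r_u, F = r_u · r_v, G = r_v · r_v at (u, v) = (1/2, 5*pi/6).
E = 1;  F = 0;  G = 37/4

Partials: r_u = (cos(v), sin(v), 0), r_v = (-u*sin(v), u*cos(v), 3). As functions of (u, v):
  E = r_u · r_u = 1,
  F = r_u · r_v = 0,
  G = r_v · r_v = u^2 + 9.
Evaluating at (u, v) = (1/2, 5*pi/6): E = 1, F = 0, G = 37/4.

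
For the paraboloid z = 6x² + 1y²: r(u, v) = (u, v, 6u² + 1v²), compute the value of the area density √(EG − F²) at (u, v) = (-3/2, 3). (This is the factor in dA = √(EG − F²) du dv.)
√(EG − F²)|_{(-3/2, 3)} = 19

E = 144*u^2 + 1, F = 24*u*v, G = 4*v^2 + 1, so EG − F² = 144*u^2 + 4*v^2 + 1. Taking the positive square root: √(EG − F²) = sqrt(144*u^2 + 4*v^2 + 1). At (u, v) = (-3/2, 3): 19.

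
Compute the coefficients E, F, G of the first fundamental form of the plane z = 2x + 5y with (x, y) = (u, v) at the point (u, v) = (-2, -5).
E = 5;  F = 10;  G = 26

Partials: r_u = (1, 0, 2), r_v = (0, 1, 5). As functions of (u, v):
  E = r_u · r_u = 5,
  F = r_u · r_v = 10,
  G = r_v · r_v = 26.
Evaluating at (u, v) = (-2, -5): E = 5, F = 10, G = 26.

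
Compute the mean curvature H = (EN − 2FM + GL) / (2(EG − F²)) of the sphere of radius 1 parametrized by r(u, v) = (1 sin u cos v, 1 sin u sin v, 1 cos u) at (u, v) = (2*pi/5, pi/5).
H = -1

With E = 1, F = 0, G = sin(u)^2, L = -sin(u)/Abs(sin(u)), M = 0, N = -sin(u)^3/Abs(sin(u)), assemble
  H = (EN − 2FM + GL) / (2(EG − F²)) = -sin(u)/Abs(sin(u)).
At (u, v) = (2*pi/5, pi/5): H = -1.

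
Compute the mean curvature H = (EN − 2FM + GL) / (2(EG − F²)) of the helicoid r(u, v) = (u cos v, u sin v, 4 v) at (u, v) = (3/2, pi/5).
H = 0

With E = 1, F = 0, G = u^2 + 16, L = 0, M = -4/sqrt(u^2 + 16), N = 0, assemble
  H = (EN − 2FM + GL) / (2(EG − F²)) = 0.
At (u, v) = (3/2, pi/5): H = 0.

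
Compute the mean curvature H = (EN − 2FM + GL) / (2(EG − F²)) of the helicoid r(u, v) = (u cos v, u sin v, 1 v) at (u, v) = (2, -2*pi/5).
H = 0

With E = 1, F = 0, G = u^2 + 1, L = 0, M = -1/sqrt(u^2 + 1), N = 0, assemble
  H = (EN − 2FM + GL) / (2(EG − F²)) = 0.
At (u, v) = (2, -2*pi/5): H = 0.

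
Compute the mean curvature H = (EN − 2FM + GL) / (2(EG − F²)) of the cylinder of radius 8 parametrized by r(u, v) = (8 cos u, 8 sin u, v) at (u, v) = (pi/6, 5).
H = -1/16

With E = 64, F = 0, G = 1, L = -8, M = 0, N = 0, assemble
  H = (EN − 2FM + GL) / (2(EG − F²)) = -1/16.
At (u, v) = (pi/6, 5): H = -1/16.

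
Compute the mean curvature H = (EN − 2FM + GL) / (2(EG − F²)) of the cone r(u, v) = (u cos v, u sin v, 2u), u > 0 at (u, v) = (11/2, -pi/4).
H = 2*sqrt(5)/55

With E = 5, F = 0, G = u^2, L = 0, M = 0, N = 2*sqrt(5)*u^2/(5*Abs(u)), assemble
  H = (EN − 2FM + GL) / (2(EG − F²)) = sqrt(5)/(5*Abs(u)).
At (u, v) = (11/2, -pi/4): H = 2*sqrt(5)/55.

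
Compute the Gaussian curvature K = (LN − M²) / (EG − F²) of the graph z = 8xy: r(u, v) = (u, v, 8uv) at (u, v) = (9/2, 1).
K = -64/1852321

Coefficients of the first fundamental form: E = 64*v^2 + 1, F = 64*u*v, G = 64*u^2 + 1.
Coefficients of the second fundamental form: L = 0, M = 8/sqrt(64*u^2 + 64*v^2 + 1), N = 0.
Assemble K = (LN − M²)/(EG − F²) = -64/(4096*u^4 + 8192*u^2*v^2 + 128*u^2 + 4096*v^4 + 128*v^2 + 1). At (u, v) = (9/2, 1): K = -64/1852321.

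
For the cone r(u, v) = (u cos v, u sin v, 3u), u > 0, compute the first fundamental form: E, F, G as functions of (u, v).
E = 10;  F = 0;  G = u^2

Compute partials: r_u = (cos(v), sin(v), 3), r_v = (-u*sin(v), u*cos(v), 0). Then
  E = r_u · r_u = 10,
  F = r_u · r_v = 0,
  G = r_v · r_v = u^2.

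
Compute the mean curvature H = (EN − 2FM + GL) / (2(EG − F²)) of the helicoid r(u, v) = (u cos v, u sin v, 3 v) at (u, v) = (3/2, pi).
H = 0

With E = 1, F = 0, G = u^2 + 9, L = 0, M = -3/sqrt(u^2 + 9), N = 0, assemble
  H = (EN − 2FM + GL) / (2(EG − F²)) = 0.
At (u, v) = (3/2, pi): H = 0.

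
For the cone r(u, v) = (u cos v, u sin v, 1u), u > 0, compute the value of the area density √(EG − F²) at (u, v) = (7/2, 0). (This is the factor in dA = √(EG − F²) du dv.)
√(EG − F²)|_{(7/2, 0)} = 7*sqrt(2)/2

E = 2, F = 0, G = u^2, so EG − F² = 2*u^2. Taking the positive square root: √(EG − F²) = sqrt(2)*Abs(u). At (u, v) = (7/2, 0): 7*sqrt(2)/2.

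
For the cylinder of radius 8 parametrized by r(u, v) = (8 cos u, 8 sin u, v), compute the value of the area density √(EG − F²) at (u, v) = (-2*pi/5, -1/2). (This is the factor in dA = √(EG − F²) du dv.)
√(EG − F²)|_{(-2*pi/5, -1/2)} = 8

E = 64, F = 0, G = 1, so EG − F² = 64. Taking the positive square root: √(EG − F²) = 8. At (u, v) = (-2*pi/5, -1/2): 8.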